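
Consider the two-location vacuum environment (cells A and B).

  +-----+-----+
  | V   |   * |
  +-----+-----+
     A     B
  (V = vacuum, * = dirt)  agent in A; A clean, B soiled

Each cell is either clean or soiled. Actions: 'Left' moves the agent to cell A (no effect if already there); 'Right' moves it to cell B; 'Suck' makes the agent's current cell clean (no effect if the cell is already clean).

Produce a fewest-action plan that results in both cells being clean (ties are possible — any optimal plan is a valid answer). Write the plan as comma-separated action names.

Right, Suck

step 1/2 (Right): (B; A:clean, B:soiled)
step 2/2 (Suck): (B; A:clean, B:clean)
min 2: go B then Suck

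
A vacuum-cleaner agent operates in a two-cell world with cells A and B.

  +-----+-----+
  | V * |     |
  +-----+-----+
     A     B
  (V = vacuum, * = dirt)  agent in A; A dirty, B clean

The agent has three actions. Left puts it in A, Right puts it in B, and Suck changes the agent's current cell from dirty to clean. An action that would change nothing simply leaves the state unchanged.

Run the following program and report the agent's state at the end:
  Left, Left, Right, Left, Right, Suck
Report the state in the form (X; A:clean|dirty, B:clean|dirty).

[1] after Left: (A; A:dirty, B:clean)
[2] after Left: (A; A:dirty, B:clean)
[3] after Right: (B; A:dirty, B:clean)
[4] after Left: (A; A:dirty, B:clean)
[5] after Right: (B; A:dirty, B:clean)
[6] after Suck: (B; A:dirty, B:clean)

(B; A:dirty, B:clean)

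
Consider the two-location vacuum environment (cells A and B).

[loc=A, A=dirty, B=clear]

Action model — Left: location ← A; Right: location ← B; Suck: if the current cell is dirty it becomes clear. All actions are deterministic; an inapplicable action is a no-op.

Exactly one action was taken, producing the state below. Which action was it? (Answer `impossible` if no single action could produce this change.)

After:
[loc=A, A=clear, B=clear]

try  Left: (A; A:dirty, B:clear)
try Right: (B; A:dirty, B:clear)
try  Suck: (A; A:clear, B:clear)  ← match

Suck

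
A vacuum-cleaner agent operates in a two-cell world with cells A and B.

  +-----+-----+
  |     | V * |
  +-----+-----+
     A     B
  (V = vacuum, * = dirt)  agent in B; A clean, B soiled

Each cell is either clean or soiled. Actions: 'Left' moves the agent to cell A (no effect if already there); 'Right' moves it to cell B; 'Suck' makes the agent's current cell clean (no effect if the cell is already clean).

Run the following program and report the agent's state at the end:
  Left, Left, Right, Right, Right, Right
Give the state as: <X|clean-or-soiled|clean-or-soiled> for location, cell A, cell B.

step 1/6 (Left): <A|clean|soiled>
step 2/6 (Left): <A|clean|soiled>
step 3/6 (Right): <B|clean|soiled>
step 4/6 (Right): <B|clean|soiled>
step 5/6 (Right): <B|clean|soiled>
step 6/6 (Right): <B|clean|soiled>

<B|clean|soiled>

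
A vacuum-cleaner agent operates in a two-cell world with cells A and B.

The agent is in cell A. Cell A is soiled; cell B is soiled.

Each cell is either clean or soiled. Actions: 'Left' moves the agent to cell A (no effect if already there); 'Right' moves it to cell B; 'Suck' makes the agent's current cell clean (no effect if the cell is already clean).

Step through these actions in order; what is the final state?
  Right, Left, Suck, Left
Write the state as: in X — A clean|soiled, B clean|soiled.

in A — A clean, B soiled

1) do Right; now in B — A soiled, B soiled
2) do Left; now in A — A soiled, B soiled
3) do Suck; now in A — A clean, B soiled
4) do Left; now in A — A clean, B soiled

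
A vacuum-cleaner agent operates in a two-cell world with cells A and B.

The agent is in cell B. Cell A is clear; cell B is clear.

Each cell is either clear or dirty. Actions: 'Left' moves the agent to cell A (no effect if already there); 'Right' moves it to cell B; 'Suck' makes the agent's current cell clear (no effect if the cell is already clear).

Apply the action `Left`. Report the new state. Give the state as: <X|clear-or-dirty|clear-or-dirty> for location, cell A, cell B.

<A|clear|clear>

start: <B|clear|clear>
step 1/1 (Left): <A|clear|clear>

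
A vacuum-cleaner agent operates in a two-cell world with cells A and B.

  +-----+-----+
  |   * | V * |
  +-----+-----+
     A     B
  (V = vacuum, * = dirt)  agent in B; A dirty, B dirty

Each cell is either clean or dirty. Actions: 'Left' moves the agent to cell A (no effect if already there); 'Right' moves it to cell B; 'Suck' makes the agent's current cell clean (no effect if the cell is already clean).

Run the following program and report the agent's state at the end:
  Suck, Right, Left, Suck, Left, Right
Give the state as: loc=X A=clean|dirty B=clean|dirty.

loc=B A=clean B=clean

step 1/6 (Suck): loc=B A=dirty B=clean
step 2/6 (Right): loc=B A=dirty B=clean
step 3/6 (Left): loc=A A=dirty B=clean
step 4/6 (Suck): loc=A A=clean B=clean
step 5/6 (Left): loc=A A=clean B=clean
step 6/6 (Right): loc=B A=clean B=clean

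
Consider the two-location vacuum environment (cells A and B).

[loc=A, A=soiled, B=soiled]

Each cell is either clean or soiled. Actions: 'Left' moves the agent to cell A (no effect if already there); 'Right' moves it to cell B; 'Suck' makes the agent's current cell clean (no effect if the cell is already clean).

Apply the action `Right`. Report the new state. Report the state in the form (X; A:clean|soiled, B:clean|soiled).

(B; A:soiled, B:soiled)

start: (A; A:soiled, B:soiled)
[1] after Right: (B; A:soiled, B:soiled)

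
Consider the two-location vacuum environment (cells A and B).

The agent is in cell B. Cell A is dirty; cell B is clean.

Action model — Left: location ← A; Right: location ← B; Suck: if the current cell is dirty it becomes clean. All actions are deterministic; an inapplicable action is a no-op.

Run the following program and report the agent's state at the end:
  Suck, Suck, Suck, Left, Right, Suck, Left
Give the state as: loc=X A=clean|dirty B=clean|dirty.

loc=A A=dirty B=clean

1) do Suck; now loc=B A=dirty B=clean
2) do Suck; now loc=B A=dirty B=clean
3) do Suck; now loc=B A=dirty B=clean
4) do Left; now loc=A A=dirty B=clean
5) do Right; now loc=B A=dirty B=clean
6) do Suck; now loc=B A=dirty B=clean
7) do Left; now loc=A A=dirty B=clean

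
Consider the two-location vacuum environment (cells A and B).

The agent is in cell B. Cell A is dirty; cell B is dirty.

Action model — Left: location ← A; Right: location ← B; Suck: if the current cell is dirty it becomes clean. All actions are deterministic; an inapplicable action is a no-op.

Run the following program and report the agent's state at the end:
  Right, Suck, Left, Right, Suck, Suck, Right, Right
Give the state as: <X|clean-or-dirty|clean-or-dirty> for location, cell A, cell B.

<B|dirty|clean>

t=1 Right ⇒ <B|dirty|dirty>
t=2 Suck ⇒ <B|dirty|clean>
t=3 Left ⇒ <A|dirty|clean>
t=4 Right ⇒ <B|dirty|clean>
t=5 Suck ⇒ <B|dirty|clean>
t=6 Suck ⇒ <B|dirty|clean>
t=7 Right ⇒ <B|dirty|clean>
t=8 Right ⇒ <B|dirty|clean>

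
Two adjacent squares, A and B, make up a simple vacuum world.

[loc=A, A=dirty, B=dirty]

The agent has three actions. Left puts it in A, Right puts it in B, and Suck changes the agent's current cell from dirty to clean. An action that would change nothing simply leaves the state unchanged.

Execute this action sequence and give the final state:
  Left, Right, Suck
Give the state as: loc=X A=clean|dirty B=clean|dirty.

[1] after Left: loc=A A=dirty B=dirty
[2] after Right: loc=B A=dirty B=dirty
[3] after Suck: loc=B A=dirty B=clean

loc=B A=dirty B=clean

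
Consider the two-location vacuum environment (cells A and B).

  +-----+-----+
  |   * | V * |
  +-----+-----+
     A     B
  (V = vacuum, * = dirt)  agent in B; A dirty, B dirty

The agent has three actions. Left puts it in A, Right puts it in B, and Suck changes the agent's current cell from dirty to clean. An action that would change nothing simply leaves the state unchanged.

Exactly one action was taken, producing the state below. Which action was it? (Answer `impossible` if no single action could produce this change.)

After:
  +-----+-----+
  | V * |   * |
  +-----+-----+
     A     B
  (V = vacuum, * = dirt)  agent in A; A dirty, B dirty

Left

try  Left: <A|dirty|dirty>  ← match
try Right: <B|dirty|dirty>
try  Suck: <B|dirty|clean>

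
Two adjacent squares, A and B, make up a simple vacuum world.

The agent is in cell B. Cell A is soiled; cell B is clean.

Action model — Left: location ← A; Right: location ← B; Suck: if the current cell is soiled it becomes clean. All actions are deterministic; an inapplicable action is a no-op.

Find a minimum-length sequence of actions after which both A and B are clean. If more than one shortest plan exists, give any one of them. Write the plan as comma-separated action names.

[1] after Left: in A — A soiled, B clean
[2] after Suck: in A — A clean, B clean
min 2: go A then Suck

Left, Suck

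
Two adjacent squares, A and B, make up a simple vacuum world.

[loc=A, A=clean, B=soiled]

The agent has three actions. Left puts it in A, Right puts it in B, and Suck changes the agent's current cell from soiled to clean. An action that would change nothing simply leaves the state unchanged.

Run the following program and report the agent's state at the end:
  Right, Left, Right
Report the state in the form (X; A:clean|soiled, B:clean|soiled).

(B; A:clean, B:soiled)

step 1/3 (Right): (B; A:clean, B:soiled)
step 2/3 (Left): (A; A:clean, B:soiled)
step 3/3 (Right): (B; A:clean, B:soiled)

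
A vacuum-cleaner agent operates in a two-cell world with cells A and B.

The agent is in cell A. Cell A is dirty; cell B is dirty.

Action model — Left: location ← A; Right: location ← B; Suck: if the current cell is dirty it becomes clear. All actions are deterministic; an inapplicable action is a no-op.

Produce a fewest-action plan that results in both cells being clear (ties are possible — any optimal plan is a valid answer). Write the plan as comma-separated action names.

Suck, Right, Suck

Suck (#1): in A — A clear, B dirty
Right (#2): in B — A clear, B dirty
Suck (#3): in B — A clear, B clear
min 3: Suck A + move + Suck B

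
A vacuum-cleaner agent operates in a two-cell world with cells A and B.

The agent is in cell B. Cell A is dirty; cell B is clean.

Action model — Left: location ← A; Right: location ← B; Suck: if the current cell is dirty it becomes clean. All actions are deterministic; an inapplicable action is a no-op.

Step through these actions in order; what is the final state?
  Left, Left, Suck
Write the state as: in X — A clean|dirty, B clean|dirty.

in A — A clean, B clean

1) do Left; now in A — A dirty, B clean
2) do Left; now in A — A dirty, B clean
3) do Suck; now in A — A clean, B clean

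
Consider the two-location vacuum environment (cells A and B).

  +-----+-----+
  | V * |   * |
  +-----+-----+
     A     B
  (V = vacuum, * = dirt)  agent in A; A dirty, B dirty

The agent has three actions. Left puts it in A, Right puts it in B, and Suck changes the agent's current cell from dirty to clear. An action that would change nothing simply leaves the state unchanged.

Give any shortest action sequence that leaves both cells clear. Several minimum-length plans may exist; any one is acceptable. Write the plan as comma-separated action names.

1. Suck → in A — A clear, B dirty
2. Right → in B — A clear, B dirty
3. Suck → in B — A clear, B clear
min 3: Suck A + move + Suck B

Suck, Right, Suck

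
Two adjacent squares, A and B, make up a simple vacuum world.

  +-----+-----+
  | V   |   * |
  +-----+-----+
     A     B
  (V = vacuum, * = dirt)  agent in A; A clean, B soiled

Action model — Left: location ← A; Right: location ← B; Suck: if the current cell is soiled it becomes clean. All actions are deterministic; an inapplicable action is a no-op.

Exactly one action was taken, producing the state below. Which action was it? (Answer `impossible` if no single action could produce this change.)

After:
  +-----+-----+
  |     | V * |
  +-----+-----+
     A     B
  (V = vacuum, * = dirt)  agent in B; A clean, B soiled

Right

try  Left: <A|clean|soiled>
try Right: <B|clean|soiled>  ← match
try  Suck: <A|clean|soiled>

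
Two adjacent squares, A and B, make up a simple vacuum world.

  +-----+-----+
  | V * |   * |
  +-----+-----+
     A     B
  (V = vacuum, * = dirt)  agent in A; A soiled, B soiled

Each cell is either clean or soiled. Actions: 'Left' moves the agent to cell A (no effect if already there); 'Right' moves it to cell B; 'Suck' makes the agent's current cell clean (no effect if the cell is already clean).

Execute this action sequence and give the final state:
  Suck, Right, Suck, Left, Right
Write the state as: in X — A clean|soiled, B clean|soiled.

[1] after Suck: in A — A clean, B soiled
[2] after Right: in B — A clean, B soiled
[3] after Suck: in B — A clean, B clean
[4] after Left: in A — A clean, B clean
[5] after Right: in B — A clean, B clean

in B — A clean, B clean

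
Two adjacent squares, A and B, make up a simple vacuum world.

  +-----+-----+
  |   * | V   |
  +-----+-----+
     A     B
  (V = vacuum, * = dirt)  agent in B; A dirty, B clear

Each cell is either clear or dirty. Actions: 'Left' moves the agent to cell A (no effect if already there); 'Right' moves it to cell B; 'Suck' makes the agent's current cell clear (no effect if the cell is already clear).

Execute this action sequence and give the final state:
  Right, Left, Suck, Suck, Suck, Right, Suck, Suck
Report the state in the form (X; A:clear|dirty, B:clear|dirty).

(B; A:clear, B:clear)

1. Right → (B; A:dirty, B:clear)
2. Left → (A; A:dirty, B:clear)
3. Suck → (A; A:clear, B:clear)
4. Suck → (A; A:clear, B:clear)
5. Suck → (A; A:clear, B:clear)
6. Right → (B; A:clear, B:clear)
7. Suck → (B; A:clear, B:clear)
8. Suck → (B; A:clear, B:clear)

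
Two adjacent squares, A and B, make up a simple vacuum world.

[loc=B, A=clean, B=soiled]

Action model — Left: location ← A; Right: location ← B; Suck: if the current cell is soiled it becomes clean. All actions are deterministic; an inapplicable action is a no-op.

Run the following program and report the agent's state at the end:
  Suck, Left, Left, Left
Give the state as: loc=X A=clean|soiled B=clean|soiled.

loc=A A=clean B=clean

[1] after Suck: loc=B A=clean B=clean
[2] after Left: loc=A A=clean B=clean
[3] after Left: loc=A A=clean B=clean
[4] after Left: loc=A A=clean B=clean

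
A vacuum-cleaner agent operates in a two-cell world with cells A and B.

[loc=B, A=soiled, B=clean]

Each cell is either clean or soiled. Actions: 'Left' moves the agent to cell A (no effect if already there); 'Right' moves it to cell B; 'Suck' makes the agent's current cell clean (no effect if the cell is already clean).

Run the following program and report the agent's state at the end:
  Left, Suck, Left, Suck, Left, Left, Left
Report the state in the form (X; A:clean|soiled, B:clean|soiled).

t=1 Left ⇒ (A; A:soiled, B:clean)
t=2 Suck ⇒ (A; A:clean, B:clean)
t=3 Left ⇒ (A; A:clean, B:clean)
t=4 Suck ⇒ (A; A:clean, B:clean)
t=5 Left ⇒ (A; A:clean, B:clean)
t=6 Left ⇒ (A; A:clean, B:clean)
t=7 Left ⇒ (A; A:clean, B:clean)

(A; A:clean, B:clean)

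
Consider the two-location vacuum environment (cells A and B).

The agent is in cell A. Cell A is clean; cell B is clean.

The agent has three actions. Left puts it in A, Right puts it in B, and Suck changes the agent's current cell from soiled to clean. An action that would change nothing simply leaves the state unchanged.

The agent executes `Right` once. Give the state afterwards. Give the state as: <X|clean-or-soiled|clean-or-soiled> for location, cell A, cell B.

start: <A|clean|clean>
Right (#1): <B|clean|clean>

<B|clean|clean>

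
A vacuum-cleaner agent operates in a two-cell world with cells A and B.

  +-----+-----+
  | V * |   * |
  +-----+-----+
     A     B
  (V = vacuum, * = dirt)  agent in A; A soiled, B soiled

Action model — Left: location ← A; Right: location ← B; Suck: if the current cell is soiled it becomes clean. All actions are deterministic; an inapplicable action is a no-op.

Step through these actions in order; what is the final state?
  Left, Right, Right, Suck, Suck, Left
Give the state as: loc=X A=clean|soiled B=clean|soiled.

t=1 Left ⇒ loc=A A=soiled B=soiled
t=2 Right ⇒ loc=B A=soiled B=soiled
t=3 Right ⇒ loc=B A=soiled B=soiled
t=4 Suck ⇒ loc=B A=soiled B=clean
t=5 Suck ⇒ loc=B A=soiled B=clean
t=6 Left ⇒ loc=A A=soiled B=clean

loc=A A=soiled B=clean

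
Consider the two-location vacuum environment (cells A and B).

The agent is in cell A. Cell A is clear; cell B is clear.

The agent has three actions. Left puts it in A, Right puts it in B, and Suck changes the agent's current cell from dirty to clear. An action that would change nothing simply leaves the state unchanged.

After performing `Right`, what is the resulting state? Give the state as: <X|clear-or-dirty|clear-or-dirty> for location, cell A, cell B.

start: <A|clear|clear>
t=1 Right ⇒ <B|clear|clear>

<B|clear|clear>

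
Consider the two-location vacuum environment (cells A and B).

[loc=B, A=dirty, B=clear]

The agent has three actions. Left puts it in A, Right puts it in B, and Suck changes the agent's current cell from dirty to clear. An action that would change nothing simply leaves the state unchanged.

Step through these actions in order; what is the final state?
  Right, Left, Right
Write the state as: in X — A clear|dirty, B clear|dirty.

in B — A dirty, B clear

Right (#1): in B — A dirty, B clear
Left (#2): in A — A dirty, B clear
Right (#3): in B — A dirty, B clear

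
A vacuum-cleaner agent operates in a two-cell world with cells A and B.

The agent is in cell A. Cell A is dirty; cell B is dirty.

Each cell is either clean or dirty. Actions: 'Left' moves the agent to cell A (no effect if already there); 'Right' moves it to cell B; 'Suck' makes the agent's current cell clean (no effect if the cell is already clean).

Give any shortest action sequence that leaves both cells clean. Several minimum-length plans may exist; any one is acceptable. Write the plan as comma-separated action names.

1. Suck → in A — A clean, B dirty
2. Right → in B — A clean, B dirty
3. Suck → in B — A clean, B clean
min 3: Suck A + move + Suck B

Suck, Right, Suck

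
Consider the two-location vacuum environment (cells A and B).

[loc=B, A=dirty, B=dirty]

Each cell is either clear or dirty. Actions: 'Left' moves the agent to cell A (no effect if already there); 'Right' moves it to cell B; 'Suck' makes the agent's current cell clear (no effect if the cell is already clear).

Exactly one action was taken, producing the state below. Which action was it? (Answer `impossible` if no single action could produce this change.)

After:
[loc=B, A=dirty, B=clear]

try  Left: loc=A A=dirty B=dirty
try Right: loc=B A=dirty B=dirty
try  Suck: loc=B A=dirty B=clear  ← match

Suck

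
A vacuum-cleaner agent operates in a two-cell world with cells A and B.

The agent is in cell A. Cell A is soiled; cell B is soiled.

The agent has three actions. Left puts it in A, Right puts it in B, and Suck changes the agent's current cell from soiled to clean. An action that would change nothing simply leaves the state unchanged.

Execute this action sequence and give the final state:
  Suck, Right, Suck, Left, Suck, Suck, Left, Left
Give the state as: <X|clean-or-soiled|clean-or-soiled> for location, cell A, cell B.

<A|clean|clean>

t=1 Suck ⇒ <A|clean|soiled>
t=2 Right ⇒ <B|clean|soiled>
t=3 Suck ⇒ <B|clean|clean>
t=4 Left ⇒ <A|clean|clean>
t=5 Suck ⇒ <A|clean|clean>
t=6 Suck ⇒ <A|clean|clean>
t=7 Left ⇒ <A|clean|clean>
t=8 Left ⇒ <A|clean|clean>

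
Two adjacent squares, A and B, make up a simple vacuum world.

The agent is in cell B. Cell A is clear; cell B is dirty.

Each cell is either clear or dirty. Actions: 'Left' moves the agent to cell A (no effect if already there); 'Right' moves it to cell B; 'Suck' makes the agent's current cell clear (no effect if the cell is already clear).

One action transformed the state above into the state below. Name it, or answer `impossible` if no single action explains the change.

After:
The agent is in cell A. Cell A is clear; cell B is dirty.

try  Left: loc=A A=clear B=dirty  ← match
try Right: loc=B A=clear B=dirty
try  Suck: loc=B A=clear B=clear

Left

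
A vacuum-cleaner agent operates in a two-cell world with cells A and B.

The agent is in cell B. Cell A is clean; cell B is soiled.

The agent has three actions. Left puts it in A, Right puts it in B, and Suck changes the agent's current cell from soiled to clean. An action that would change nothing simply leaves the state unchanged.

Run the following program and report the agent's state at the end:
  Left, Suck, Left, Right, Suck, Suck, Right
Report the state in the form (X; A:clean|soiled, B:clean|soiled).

Left (#1): (A; A:clean, B:soiled)
Suck (#2): (A; A:clean, B:soiled)
Left (#3): (A; A:clean, B:soiled)
Right (#4): (B; A:clean, B:soiled)
Suck (#5): (B; A:clean, B:clean)
Suck (#6): (B; A:clean, B:clean)
Right (#7): (B; A:clean, B:clean)

(B; A:clean, B:clean)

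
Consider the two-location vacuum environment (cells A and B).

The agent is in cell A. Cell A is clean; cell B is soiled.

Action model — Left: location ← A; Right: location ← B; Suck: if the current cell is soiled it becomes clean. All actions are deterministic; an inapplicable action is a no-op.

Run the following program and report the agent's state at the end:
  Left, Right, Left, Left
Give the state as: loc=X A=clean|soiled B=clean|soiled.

loc=A A=clean B=soiled

[1] after Left: loc=A A=clean B=soiled
[2] after Right: loc=B A=clean B=soiled
[3] after Left: loc=A A=clean B=soiled
[4] after Left: loc=A A=clean B=soiled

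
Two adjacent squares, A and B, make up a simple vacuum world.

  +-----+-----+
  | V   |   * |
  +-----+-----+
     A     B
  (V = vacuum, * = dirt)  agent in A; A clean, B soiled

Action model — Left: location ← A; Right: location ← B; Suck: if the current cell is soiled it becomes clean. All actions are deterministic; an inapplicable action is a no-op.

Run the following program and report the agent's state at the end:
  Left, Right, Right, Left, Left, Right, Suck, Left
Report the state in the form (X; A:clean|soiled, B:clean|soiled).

(A; A:clean, B:clean)

[1] after Left: (A; A:clean, B:soiled)
[2] after Right: (B; A:clean, B:soiled)
[3] after Right: (B; A:clean, B:soiled)
[4] after Left: (A; A:clean, B:soiled)
[5] after Left: (A; A:clean, B:soiled)
[6] after Right: (B; A:clean, B:soiled)
[7] after Suck: (B; A:clean, B:clean)
[8] after Left: (A; A:clean, B:clean)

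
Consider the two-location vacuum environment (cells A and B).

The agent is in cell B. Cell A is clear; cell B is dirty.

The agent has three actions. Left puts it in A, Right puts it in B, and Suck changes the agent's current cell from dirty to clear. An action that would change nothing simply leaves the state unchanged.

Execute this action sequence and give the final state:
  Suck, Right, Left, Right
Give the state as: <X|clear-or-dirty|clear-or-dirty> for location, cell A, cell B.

<B|clear|clear>

Suck (#1): <B|clear|clear>
Right (#2): <B|clear|clear>
Left (#3): <A|clear|clear>
Right (#4): <B|clear|clear>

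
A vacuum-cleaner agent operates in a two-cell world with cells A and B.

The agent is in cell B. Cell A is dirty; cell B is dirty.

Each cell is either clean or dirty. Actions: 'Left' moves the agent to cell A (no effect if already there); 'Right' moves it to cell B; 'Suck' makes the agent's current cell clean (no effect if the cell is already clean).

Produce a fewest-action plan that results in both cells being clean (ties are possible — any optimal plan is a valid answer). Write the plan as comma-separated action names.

Suck, Left, Suck

Suck (#1): (B; A:dirty, B:clean)
Left (#2): (A; A:dirty, B:clean)
Suck (#3): (A; A:clean, B:clean)
min 3: Suck B + move + Suck A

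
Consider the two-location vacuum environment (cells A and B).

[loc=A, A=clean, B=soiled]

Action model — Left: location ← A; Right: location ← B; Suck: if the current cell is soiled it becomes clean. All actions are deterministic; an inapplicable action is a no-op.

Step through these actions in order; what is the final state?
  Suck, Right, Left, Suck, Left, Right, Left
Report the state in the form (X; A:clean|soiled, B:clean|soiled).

(A; A:clean, B:soiled)

step 1/7 (Suck): (A; A:clean, B:soiled)
step 2/7 (Right): (B; A:clean, B:soiled)
step 3/7 (Left): (A; A:clean, B:soiled)
step 4/7 (Suck): (A; A:clean, B:soiled)
step 5/7 (Left): (A; A:clean, B:soiled)
step 6/7 (Right): (B; A:clean, B:soiled)
step 7/7 (Left): (A; A:clean, B:soiled)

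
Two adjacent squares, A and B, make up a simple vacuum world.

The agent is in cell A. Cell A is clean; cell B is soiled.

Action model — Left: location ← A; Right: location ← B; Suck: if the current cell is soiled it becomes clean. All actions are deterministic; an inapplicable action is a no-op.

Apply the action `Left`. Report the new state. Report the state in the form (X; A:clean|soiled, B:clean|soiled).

(A; A:clean, B:soiled)

start: (A; A:clean, B:soiled)
step 1/1 (Left): (A; A:clean, B:soiled)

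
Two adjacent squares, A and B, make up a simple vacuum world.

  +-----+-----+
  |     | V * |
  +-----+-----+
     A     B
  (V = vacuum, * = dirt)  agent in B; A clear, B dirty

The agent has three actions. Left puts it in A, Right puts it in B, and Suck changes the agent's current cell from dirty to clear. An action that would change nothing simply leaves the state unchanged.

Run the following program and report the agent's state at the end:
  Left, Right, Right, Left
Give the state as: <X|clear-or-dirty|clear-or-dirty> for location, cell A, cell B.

<A|clear|dirty>

Left (#1): <A|clear|dirty>
Right (#2): <B|clear|dirty>
Right (#3): <B|clear|dirty>
Left (#4): <A|clear|dirty>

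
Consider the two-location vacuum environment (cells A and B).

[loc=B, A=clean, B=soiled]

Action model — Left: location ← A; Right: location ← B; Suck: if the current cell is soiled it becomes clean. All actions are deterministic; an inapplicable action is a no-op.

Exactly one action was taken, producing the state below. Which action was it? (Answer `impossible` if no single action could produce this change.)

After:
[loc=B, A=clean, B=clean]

try  Left: (A; A:clean, B:soiled)
try Right: (B; A:clean, B:soiled)
try  Suck: (B; A:clean, B:clean)  ← match

Suck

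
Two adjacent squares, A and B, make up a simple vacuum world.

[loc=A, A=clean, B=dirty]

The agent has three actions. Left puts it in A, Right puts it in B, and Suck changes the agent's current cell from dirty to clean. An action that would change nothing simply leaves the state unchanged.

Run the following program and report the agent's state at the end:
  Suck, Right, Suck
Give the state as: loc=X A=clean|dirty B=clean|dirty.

1) do Suck; now loc=A A=clean B=dirty
2) do Right; now loc=B A=clean B=dirty
3) do Suck; now loc=B A=clean B=clean

loc=B A=clean B=clean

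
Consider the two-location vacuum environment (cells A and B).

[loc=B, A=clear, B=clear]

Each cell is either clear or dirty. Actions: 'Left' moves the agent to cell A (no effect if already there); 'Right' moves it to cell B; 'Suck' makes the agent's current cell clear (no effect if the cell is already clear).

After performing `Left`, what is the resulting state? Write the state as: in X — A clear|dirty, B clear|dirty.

start: in B — A clear, B clear
t=1 Left ⇒ in A — A clear, B clear

in A — A clear, B clear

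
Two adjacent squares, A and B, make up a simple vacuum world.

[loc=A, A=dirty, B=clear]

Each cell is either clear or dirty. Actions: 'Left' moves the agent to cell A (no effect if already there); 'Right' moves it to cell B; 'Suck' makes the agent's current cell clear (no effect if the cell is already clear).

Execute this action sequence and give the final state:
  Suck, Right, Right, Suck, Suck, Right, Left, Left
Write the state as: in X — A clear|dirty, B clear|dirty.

in A — A clear, B clear

[1] after Suck: in A — A clear, B clear
[2] after Right: in B — A clear, B clear
[3] after Right: in B — A clear, B clear
[4] after Suck: in B — A clear, B clear
[5] after Suck: in B — A clear, B clear
[6] after Right: in B — A clear, B clear
[7] after Left: in A — A clear, B clear
[8] after Left: in A — A clear, B clear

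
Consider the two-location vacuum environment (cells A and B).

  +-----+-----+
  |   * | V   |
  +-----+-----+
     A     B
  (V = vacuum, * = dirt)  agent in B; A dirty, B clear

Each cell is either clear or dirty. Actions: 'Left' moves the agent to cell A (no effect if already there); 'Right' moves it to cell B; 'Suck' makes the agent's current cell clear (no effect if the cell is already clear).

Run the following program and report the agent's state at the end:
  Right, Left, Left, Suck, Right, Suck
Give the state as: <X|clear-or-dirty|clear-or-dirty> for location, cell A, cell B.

<B|clear|clear>

[1] after Right: <B|dirty|clear>
[2] after Left: <A|dirty|clear>
[3] after Left: <A|dirty|clear>
[4] after Suck: <A|clear|clear>
[5] after Right: <B|clear|clear>
[6] after Suck: <B|clear|clear>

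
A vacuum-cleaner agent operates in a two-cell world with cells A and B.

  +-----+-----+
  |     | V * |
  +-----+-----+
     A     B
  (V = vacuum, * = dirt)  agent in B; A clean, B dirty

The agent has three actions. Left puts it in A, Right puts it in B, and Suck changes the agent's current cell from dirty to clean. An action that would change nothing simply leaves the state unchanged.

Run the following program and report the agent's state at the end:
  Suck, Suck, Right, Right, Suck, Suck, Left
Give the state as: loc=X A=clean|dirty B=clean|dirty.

1) do Suck; now loc=B A=clean B=clean
2) do Suck; now loc=B A=clean B=clean
3) do Right; now loc=B A=clean B=clean
4) do Right; now loc=B A=clean B=clean
5) do Suck; now loc=B A=clean B=clean
6) do Suck; now loc=B A=clean B=clean
7) do Left; now loc=A A=clean B=clean

loc=A A=clean B=clean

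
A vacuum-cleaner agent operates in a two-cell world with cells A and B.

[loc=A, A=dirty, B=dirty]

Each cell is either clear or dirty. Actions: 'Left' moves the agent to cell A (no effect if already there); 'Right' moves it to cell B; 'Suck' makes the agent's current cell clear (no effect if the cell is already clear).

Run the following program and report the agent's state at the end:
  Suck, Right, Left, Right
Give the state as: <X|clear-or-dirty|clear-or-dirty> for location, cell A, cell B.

1. Suck → <A|clear|dirty>
2. Right → <B|clear|dirty>
3. Left → <A|clear|dirty>
4. Right → <B|clear|dirty>

<B|clear|dirty>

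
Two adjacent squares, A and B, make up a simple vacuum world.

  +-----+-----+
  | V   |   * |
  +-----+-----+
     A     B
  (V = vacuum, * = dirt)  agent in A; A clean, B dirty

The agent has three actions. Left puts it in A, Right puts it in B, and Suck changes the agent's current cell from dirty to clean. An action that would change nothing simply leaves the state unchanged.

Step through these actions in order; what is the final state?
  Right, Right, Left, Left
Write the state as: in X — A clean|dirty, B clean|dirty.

in A — A clean, B dirty

1) do Right; now in B — A clean, B dirty
2) do Right; now in B — A clean, B dirty
3) do Left; now in A — A clean, B dirty
4) do Left; now in A — A clean, B dirty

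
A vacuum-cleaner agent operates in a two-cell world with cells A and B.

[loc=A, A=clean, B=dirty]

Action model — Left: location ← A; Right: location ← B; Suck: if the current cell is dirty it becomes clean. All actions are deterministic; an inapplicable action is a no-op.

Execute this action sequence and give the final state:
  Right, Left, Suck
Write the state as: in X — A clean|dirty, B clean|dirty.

in A — A clean, B dirty

Right (#1): in B — A clean, B dirty
Left (#2): in A — A clean, B dirty
Suck (#3): in A — A clean, B dirty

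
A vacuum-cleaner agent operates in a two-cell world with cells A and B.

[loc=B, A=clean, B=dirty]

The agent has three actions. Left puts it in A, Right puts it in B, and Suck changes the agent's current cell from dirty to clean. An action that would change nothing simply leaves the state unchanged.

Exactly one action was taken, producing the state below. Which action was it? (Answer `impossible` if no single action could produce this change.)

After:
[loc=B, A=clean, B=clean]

Suck

try  Left: loc=A A=clean B=dirty
try Right: loc=B A=clean B=dirty
try  Suck: loc=B A=clean B=clean  ← match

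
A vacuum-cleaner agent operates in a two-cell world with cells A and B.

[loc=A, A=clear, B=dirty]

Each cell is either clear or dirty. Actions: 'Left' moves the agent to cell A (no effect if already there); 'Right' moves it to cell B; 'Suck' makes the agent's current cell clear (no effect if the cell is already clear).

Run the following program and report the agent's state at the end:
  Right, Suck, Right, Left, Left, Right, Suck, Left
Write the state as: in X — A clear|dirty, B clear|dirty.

in A — A clear, B clear

step 1/8 (Right): in B — A clear, B dirty
step 2/8 (Suck): in B — A clear, B clear
step 3/8 (Right): in B — A clear, B clear
step 4/8 (Left): in A — A clear, B clear
step 5/8 (Left): in A — A clear, B clear
step 6/8 (Right): in B — A clear, B clear
step 7/8 (Suck): in B — A clear, B clear
step 8/8 (Left): in A — A clear, B clear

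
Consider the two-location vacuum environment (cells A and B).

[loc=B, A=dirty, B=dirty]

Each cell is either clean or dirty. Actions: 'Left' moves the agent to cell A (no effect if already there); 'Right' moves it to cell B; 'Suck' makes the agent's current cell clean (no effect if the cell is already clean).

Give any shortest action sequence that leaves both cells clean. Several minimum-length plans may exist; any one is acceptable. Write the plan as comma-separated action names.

1) do Suck; now in B — A dirty, B clean
2) do Left; now in A — A dirty, B clean
3) do Suck; now in A — A clean, B clean
min 3: Suck B + move + Suck A

Suck, Left, Suck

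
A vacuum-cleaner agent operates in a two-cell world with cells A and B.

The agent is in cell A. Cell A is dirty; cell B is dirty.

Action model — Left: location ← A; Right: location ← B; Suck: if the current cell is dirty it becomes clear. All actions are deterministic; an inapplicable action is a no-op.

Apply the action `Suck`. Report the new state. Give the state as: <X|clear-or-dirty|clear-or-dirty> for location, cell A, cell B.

<A|clear|dirty>

start: <A|dirty|dirty>
Suck (#1): <A|clear|dirty>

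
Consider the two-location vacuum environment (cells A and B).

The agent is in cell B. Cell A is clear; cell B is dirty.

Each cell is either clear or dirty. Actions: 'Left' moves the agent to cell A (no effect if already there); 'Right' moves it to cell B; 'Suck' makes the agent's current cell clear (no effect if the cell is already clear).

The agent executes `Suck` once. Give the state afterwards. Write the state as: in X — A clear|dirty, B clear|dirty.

start: in B — A clear, B dirty
Suck (#1): in B — A clear, B clear

in B — A clear, B clear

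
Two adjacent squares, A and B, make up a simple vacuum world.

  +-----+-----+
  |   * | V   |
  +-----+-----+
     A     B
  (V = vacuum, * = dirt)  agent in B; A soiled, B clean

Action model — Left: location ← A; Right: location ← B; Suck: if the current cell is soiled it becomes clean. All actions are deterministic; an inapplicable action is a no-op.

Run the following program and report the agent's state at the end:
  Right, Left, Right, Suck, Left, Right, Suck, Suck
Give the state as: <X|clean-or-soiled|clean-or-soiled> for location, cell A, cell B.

[1] after Right: <B|soiled|clean>
[2] after Left: <A|soiled|clean>
[3] after Right: <B|soiled|clean>
[4] after Suck: <B|soiled|clean>
[5] after Left: <A|soiled|clean>
[6] after Right: <B|soiled|clean>
[7] after Suck: <B|soiled|clean>
[8] after Suck: <B|soiled|clean>

<B|soiled|clean>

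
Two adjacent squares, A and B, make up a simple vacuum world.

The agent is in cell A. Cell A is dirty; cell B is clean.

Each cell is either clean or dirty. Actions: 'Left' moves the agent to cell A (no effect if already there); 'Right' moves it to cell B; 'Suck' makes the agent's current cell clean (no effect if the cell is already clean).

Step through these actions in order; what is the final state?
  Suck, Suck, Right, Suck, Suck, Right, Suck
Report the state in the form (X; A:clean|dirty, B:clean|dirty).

(B; A:clean, B:clean)

t=1 Suck ⇒ (A; A:clean, B:clean)
t=2 Suck ⇒ (A; A:clean, B:clean)
t=3 Right ⇒ (B; A:clean, B:clean)
t=4 Suck ⇒ (B; A:clean, B:clean)
t=5 Suck ⇒ (B; A:clean, B:clean)
t=6 Right ⇒ (B; A:clean, B:clean)
t=7 Suck ⇒ (B; A:clean, B:clean)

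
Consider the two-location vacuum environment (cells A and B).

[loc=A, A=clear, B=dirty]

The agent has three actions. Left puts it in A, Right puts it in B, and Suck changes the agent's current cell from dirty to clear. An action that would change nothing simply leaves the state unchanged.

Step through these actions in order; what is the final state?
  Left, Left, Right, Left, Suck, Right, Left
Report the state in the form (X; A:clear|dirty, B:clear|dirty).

(A; A:clear, B:dirty)

1. Left → (A; A:clear, B:dirty)
2. Left → (A; A:clear, B:dirty)
3. Right → (B; A:clear, B:dirty)
4. Left → (A; A:clear, B:dirty)
5. Suck → (A; A:clear, B:dirty)
6. Right → (B; A:clear, B:dirty)
7. Left → (A; A:clear, B:dirty)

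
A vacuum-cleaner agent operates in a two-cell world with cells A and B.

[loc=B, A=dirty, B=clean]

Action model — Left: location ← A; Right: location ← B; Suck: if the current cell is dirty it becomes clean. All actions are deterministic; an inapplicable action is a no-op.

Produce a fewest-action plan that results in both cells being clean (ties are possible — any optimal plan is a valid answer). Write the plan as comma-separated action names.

[1] after Left: (A; A:dirty, B:clean)
[2] after Suck: (A; A:clean, B:clean)
min 2: go A then Suck

Left, Suck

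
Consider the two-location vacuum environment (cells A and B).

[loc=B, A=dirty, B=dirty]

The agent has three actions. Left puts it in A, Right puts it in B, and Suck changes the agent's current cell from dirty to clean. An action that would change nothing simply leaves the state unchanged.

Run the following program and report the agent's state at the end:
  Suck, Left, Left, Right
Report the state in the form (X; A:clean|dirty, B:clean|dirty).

1) do Suck; now (B; A:dirty, B:clean)
2) do Left; now (A; A:dirty, B:clean)
3) do Left; now (A; A:dirty, B:clean)
4) do Right; now (B; A:dirty, B:clean)

(B; A:dirty, B:clean)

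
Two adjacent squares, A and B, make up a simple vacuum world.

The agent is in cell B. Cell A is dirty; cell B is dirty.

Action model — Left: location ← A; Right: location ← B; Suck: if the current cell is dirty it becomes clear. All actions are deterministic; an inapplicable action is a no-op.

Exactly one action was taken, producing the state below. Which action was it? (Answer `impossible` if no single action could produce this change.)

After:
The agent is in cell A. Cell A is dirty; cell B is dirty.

try  Left: loc=A A=dirty B=dirty  ← match
try Right: loc=B A=dirty B=dirty
try  Suck: loc=B A=dirty B=clear

Left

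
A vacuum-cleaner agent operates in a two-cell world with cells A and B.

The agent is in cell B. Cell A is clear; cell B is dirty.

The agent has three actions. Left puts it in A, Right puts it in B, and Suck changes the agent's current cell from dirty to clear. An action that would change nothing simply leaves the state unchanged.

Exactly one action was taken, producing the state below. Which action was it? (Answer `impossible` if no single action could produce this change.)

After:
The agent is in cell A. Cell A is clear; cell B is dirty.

Left

try  Left: loc=A A=clear B=dirty  ← match
try Right: loc=B A=clear B=dirty
try  Suck: loc=B A=clear B=clear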